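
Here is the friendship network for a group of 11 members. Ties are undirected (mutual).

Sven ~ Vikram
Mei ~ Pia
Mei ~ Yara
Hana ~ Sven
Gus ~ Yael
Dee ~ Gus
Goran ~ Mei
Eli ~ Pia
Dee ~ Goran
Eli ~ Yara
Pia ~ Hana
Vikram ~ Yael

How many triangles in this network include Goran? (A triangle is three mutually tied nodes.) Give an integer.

Goran's neighbors are Dee and Mei, but none of them are tied to each other, so no triangle contains Goran.

0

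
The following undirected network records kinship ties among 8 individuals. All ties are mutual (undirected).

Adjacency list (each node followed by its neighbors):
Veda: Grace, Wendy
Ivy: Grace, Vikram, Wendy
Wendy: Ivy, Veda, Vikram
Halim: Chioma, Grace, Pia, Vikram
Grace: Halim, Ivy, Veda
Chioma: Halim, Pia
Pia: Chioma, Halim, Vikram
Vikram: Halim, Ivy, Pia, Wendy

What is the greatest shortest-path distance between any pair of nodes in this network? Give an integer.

Eccentricity of each node (its greatest distance to any other): Chioma:3, Grace:2, Halim:2, Ivy:3, Pia:3, Veda:3, Vikram:2, Wendy:3.
The maximum eccentricity is 3, realized for instance by the pair Wendy–Chioma via Wendy – Vikram – Pia – Chioma. So the diameter is 3.

3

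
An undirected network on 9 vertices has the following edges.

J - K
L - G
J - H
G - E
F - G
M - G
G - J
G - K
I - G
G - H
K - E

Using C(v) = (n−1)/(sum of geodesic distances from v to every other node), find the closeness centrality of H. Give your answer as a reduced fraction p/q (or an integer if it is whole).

Distances from H: E:2, F:2, G:1, I:2, J:1, K:2, L:2, M:2. Sum = 14.
n = 9, so closeness = 8/14 = 4/7.

4/7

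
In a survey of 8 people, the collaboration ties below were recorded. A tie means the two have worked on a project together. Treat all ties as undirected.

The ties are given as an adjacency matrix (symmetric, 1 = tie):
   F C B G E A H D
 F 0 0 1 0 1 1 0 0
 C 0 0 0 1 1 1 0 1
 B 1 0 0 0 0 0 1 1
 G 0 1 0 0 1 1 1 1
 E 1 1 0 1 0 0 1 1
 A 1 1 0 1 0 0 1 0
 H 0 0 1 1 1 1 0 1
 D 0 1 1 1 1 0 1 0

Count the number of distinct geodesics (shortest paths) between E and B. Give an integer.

3

The shortest distance is 2. The length-2 paths are: E–F–B; E–H–B; E–D–B.
That gives 3 distinct shortest paths.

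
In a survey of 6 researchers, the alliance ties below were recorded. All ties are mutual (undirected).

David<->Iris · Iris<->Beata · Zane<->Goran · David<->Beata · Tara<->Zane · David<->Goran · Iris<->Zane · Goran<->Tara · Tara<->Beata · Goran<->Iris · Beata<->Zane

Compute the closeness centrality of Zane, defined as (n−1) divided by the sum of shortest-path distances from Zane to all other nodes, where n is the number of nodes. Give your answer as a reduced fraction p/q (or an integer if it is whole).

5/6

Distances from Zane: Beata:1, David:2, Goran:1, Iris:1, Tara:1. Sum = 6.
n = 6, so closeness = 5/6.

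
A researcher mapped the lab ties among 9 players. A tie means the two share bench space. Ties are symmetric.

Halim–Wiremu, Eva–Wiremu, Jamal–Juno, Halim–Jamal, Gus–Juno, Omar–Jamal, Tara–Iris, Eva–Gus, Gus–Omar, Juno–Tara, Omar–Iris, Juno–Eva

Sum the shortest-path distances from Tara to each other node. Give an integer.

16

Distances from Tara: Eva:2, Gus:2, Halim:3, Iris:1, Jamal:2, Juno:1, Omar:2, Wiremu:3.
Sum = 2 + 2 + 3 + 1 + 2 + 1 + 2 + 3 = 16.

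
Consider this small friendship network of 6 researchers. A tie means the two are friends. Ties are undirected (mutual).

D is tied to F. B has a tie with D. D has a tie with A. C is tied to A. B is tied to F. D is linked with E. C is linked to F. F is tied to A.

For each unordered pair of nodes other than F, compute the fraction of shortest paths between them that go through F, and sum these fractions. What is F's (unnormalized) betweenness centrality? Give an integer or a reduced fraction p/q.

5/2

Pairs whose geodesics pass through F — B–A: 1/2; B–C: 1; E–C: 1/2; C–D: 1/2.
All other pairs contribute 0.
Summing the contributions gives betweenness(F) = 5/2.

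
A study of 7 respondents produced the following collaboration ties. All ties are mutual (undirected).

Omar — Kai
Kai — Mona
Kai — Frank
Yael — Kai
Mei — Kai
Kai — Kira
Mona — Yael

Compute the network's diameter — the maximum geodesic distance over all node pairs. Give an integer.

2

Eccentricity of each node (its greatest distance to any other): Frank:2, Kai:1, Kira:2, Mei:2, Mona:2, Omar:2, Yael:2.
The maximum eccentricity is 2, realized for instance by the pair Yael–Frank via Yael – Kai – Frank. So the diameter is 2.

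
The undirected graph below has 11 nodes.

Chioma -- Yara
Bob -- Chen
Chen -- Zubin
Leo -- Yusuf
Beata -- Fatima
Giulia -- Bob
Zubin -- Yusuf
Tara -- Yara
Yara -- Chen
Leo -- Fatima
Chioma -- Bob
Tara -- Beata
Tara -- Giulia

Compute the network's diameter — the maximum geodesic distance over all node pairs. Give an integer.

5

Eccentricity of each node (its greatest distance to any other): Beata:4, Bob:4, Chen:4, Chioma:5, Fatima:4, Giulia:4, Leo:5, Tara:4, Yara:4, Yusuf:4, Zubin:4.
The maximum eccentricity is 5, realized for instance by the pair Chioma–Leo via Chioma – Bob – Chen – Zubin – Yusuf – Leo. So the diameter is 5.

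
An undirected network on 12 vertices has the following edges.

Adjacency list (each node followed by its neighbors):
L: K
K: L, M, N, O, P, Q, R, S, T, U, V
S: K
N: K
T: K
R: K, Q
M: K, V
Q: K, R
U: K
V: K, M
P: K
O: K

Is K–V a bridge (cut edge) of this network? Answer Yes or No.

No

Even without that edge, K still reaches V via K – M – V, so the network stays connected. Not a bridge.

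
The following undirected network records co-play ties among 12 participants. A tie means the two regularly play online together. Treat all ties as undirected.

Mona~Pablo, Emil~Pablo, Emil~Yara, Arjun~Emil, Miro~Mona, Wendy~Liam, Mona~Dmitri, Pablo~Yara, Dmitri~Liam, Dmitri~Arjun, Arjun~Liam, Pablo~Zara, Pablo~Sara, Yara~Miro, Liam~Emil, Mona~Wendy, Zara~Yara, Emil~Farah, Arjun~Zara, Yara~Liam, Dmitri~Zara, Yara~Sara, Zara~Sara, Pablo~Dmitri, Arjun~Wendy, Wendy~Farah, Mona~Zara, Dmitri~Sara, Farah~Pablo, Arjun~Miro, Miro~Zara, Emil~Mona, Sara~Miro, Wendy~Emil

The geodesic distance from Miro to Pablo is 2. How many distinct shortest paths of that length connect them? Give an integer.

4

The shortest distance is 2. The length-2 paths are: Miro–Sara–Pablo; Miro–Zara–Pablo; Miro–Mona–Pablo; Miro–Yara–Pablo.
That gives 4 distinct shortest paths.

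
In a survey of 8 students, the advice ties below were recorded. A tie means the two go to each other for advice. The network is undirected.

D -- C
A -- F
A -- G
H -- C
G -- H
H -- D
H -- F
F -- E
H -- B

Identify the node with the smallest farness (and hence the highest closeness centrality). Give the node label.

H

Farness (sum of distances to all others) for each node — A:15, B:15, C:14, D:14, E:17, F:11, G:13, H:9.
The smallest farness is 9, for H, so H has the highest closeness.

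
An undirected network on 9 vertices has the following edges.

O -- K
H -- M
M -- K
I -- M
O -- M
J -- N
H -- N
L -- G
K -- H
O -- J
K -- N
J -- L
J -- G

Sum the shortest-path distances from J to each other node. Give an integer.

Distances from J: G:1, H:2, I:3, K:2, L:1, M:2, N:1, O:1.
Sum = 1 + 2 + 3 + 2 + 1 + 2 + 1 + 1 = 13.

13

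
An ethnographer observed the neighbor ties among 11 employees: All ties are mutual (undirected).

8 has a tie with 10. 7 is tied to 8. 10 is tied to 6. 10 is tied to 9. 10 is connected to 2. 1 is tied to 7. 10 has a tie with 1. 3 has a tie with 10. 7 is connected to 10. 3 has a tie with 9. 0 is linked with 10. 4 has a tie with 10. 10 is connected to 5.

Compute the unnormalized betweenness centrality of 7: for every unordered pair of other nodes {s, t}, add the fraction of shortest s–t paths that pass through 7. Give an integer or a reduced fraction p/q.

Pairs whose geodesics pass through 7 — 1–8: 1/2.
All other pairs contribute 0.
Summing the contributions gives betweenness(7) = 1/2.

1/2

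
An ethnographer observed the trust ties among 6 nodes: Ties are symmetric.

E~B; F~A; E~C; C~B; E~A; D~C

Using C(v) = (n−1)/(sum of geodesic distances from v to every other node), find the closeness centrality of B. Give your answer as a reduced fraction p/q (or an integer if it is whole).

5/9

Distances from B: A:2, C:1, D:2, E:1, F:3. Sum = 9.
n = 6, so closeness = 5/9.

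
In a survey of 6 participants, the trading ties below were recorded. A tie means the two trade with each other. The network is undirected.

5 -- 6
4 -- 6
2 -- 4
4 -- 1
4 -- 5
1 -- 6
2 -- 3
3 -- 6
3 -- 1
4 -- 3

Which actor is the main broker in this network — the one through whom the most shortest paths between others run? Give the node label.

4

Unnormalized betweenness of each node: 1:0, 2:0, 3:1, 4:3, 5:0, 6:1.
4 has the largest value, 3, making it the main broker — the node through which the most shortest paths run.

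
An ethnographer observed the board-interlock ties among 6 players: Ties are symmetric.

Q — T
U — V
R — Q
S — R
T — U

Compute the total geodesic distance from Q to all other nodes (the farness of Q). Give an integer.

Distances from Q: R:1, S:2, T:1, U:2, V:3.
Sum = 1 + 2 + 1 + 2 + 3 = 9.

9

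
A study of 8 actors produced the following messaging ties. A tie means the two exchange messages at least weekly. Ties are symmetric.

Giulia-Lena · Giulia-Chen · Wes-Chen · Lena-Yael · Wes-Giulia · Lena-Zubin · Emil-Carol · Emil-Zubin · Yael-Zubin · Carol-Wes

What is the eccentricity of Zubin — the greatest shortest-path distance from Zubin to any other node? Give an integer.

Distances from Zubin: Carol:2, Chen:3, Emil:1, Giulia:2, Lena:1, Wes:3, Yael:1.
The largest is 3 (to Wes and Chen), so the eccentricity of Zubin is 3.

3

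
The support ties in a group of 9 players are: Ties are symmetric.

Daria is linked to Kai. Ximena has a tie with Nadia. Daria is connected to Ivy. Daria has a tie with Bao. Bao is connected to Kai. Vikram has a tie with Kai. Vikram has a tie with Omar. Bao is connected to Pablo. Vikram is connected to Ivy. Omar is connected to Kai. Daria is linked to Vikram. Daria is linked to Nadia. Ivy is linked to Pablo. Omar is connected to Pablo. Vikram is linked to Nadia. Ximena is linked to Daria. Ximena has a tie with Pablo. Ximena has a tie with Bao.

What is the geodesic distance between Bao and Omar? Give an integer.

2

One shortest route is Bao – Pablo – Omar, which uses 2 edges, and Bao and Omar are not directly tied, so nothing shorter exists. So d(Bao,Omar) = 2.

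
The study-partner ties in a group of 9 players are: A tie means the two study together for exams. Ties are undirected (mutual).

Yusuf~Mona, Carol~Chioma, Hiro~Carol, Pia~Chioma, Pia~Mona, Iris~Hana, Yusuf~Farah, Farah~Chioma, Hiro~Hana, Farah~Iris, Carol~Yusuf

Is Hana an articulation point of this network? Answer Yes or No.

No

Even without Hana, every remaining node can still reach every other (the residual graph is connected), so Hana is not a cut vertex.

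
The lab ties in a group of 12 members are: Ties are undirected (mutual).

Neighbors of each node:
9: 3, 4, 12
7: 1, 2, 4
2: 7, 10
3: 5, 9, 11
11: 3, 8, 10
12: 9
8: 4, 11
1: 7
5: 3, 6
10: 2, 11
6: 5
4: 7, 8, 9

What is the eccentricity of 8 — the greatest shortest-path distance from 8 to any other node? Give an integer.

Distances from 8: 1:3, 2:3, 3:2, 4:1, 5:3, 6:4, 7:2, 9:2, 10:2, 11:1, 12:3.
The largest is 4 (to 6), so the eccentricity of 8 is 4.

4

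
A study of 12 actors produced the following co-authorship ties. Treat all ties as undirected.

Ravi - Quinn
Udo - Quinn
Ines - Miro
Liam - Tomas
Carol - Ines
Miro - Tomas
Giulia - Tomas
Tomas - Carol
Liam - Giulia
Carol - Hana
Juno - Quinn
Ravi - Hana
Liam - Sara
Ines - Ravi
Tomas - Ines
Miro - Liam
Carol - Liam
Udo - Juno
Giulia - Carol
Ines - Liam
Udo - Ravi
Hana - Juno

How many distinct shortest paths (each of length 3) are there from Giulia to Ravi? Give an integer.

4

The shortest distance is 3. The length-3 paths are: Giulia–Carol–Hana–Ravi; Giulia–Liam–Ines–Ravi; Giulia–Tomas–Ines–Ravi; Giulia–Carol–Ines–Ravi.
That gives 4 distinct shortest paths.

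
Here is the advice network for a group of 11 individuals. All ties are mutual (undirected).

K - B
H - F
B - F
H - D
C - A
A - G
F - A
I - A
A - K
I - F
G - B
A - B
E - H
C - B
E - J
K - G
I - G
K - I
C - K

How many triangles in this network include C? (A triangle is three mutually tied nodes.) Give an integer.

3

C's neighbors: A, B, and K.
Neighbor pairs that are themselves tied: C–A–B; C–A–K; C–B–K. Each forms one triangle with C, for 3 in total.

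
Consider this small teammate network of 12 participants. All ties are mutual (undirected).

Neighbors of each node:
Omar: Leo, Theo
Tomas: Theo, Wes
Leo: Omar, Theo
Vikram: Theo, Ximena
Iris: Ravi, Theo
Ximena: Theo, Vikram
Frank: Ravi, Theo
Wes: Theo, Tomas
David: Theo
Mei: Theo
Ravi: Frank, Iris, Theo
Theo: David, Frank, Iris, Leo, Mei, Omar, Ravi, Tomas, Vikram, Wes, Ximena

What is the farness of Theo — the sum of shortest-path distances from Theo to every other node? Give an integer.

Distances from Theo: David:1, Frank:1, Iris:1, Leo:1, Mei:1, Omar:1, Ravi:1, Tomas:1, Vikram:1, Wes:1, Ximena:1.
Sum = 1 + 1 + 1 + 1 + 1 + 1 + 1 + 1 + 1 + 1 + 1 = 11.

11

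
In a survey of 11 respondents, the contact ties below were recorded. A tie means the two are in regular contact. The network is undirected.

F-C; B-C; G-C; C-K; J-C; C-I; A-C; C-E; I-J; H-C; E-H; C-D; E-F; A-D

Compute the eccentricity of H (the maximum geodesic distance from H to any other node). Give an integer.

2

Distances from H: A:2, B:2, C:1, D:2, E:1, F:2, G:2, I:2, J:2, K:2.
The largest is 2 (to G, F, D, A, I, J, K, and B), so the eccentricity of H is 2.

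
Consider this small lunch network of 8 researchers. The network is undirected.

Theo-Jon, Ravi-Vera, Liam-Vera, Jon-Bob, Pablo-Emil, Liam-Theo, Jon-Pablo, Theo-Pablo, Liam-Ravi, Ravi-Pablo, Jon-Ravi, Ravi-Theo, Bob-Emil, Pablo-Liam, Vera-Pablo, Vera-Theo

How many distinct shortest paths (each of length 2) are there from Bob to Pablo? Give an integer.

2

The shortest distance is 2. The length-2 paths are: Bob–Emil–Pablo; Bob–Jon–Pablo.
That gives 2 distinct shortest paths.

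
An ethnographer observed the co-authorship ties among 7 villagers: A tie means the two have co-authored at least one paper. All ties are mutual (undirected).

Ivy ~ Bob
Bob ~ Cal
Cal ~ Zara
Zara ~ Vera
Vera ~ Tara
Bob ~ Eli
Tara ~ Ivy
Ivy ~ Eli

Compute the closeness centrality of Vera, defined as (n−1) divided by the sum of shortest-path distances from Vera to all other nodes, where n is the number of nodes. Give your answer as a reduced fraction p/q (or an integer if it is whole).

1/2

Distances from Vera: Bob:3, Cal:2, Eli:3, Ivy:2, Tara:1, Zara:1. Sum = 12.
n = 7, so closeness = 6/12 = 1/2.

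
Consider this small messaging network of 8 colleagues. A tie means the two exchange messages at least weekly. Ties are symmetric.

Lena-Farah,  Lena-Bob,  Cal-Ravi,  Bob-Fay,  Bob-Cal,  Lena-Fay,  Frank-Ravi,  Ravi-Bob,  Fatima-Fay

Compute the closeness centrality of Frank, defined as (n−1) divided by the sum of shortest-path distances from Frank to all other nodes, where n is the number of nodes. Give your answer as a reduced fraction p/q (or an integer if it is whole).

7/19

Distances from Frank: Bob:2, Cal:2, Farah:4, Fatima:4, Fay:3, Lena:3, Ravi:1. Sum = 19.
n = 8, so closeness = 7/19.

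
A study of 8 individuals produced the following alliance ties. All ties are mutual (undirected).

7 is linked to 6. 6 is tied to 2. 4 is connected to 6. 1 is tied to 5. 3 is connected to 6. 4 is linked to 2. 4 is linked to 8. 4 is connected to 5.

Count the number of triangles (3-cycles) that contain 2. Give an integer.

1

2's neighbors: 4 and 6.
Neighbor pairs that are themselves tied: 2–4–6. Each forms one triangle with 2, for 1 in total.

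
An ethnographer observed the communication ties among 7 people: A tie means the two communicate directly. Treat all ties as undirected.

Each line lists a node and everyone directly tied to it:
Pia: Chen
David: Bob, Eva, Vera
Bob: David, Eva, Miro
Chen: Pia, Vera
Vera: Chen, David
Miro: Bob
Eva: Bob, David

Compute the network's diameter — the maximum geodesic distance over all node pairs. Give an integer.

5

Eccentricity of each node (its greatest distance to any other): Bob:4, Chen:4, David:3, Eva:4, Miro:5, Pia:5, Vera:3.
The maximum eccentricity is 5, realized for instance by the pair Miro–Pia via Miro – Bob – David – Vera – Chen – Pia. So the diameter is 5.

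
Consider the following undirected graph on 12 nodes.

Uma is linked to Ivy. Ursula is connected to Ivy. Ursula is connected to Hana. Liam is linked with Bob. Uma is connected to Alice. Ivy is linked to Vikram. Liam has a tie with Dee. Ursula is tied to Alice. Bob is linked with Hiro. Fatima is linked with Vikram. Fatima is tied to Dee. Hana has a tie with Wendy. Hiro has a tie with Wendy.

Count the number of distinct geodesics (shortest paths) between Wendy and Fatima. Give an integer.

The shortest distance is 5. The length-5 paths are: Wendy–Hiro–Bob–Liam–Dee–Fatima; Wendy–Hana–Ursula–Ivy–Vikram–Fatima.
That gives 2 distinct shortest paths.

2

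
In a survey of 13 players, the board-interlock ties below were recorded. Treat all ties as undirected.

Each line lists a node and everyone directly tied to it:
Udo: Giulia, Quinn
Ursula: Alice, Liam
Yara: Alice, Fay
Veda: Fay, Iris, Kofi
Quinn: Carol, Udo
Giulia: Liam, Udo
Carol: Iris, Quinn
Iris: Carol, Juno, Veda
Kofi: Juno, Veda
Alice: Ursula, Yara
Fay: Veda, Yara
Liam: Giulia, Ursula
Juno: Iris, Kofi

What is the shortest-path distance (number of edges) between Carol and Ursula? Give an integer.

5

One shortest route is Carol – Quinn – Udo – Giulia – Liam – Ursula, which uses 5 edges, and at distance 4 from Carol we only reach {Liam, Yara}, which does not include Ursula. So d(Carol,Ursula) = 5.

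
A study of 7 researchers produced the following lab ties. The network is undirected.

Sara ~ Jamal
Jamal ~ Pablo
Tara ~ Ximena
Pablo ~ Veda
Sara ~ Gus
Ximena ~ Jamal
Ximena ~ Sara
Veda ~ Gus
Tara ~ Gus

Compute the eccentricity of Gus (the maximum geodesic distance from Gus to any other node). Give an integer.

2

Distances from Gus: Jamal:2, Pablo:2, Sara:1, Tara:1, Veda:1, Ximena:2.
The largest is 2 (to Ximena, Jamal, and Pablo), so the eccentricity of Gus is 2.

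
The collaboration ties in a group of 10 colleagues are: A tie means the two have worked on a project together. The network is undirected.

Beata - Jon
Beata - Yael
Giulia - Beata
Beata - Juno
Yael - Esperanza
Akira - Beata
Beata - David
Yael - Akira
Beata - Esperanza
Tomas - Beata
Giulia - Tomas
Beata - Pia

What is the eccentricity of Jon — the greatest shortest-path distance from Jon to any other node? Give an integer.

2

Distances from Jon: Akira:2, Beata:1, David:2, Esperanza:2, Giulia:2, Juno:2, Pia:2, Tomas:2, Yael:2.
The largest is 2 (to Pia, Juno, Esperanza, Tomas, Akira, Yael, Giulia, and David), so the eccentricity of Jon is 2.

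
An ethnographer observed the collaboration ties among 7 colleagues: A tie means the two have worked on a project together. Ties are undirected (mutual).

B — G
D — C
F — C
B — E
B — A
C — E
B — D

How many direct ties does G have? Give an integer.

G is directly tied to B. That is 1 neighbor, so the degree of G is 1.

1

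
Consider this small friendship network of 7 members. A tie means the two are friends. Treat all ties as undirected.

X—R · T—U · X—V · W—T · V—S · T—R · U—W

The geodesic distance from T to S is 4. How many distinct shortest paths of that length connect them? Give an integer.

1

The shortest distance is 4, and the only length-4 path is T–R–X–V–S. So there is exactly 1 shortest path.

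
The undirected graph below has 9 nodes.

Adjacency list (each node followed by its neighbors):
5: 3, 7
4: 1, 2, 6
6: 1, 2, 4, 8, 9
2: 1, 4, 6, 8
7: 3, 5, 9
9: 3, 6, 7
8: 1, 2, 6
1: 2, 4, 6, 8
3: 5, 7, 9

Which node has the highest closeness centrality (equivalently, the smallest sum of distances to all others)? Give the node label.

Farness (sum of distances to all others) for each node — 1:16, 2:16, 3:17, 4:17, 5:23, 6:12, 7:17, 8:17, 9:13.
The smallest farness is 12, for 6, so 6 has the highest closeness.

6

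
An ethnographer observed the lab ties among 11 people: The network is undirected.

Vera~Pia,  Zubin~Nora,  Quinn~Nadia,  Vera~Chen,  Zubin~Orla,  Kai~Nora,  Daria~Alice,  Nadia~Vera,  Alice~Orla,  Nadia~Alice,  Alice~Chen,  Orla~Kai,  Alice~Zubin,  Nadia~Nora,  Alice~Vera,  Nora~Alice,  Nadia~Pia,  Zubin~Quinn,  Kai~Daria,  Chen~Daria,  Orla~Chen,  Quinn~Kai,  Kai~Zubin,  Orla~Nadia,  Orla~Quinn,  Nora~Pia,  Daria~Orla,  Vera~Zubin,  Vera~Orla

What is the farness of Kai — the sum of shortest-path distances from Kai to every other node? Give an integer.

15

Distances from Kai: Alice:2, Chen:2, Daria:1, Nadia:2, Nora:1, Orla:1, Pia:2, Quinn:1, Vera:2, Zubin:1.
Sum = 2 + 2 + 1 + 2 + 1 + 1 + 2 + 1 + 2 + 1 = 15.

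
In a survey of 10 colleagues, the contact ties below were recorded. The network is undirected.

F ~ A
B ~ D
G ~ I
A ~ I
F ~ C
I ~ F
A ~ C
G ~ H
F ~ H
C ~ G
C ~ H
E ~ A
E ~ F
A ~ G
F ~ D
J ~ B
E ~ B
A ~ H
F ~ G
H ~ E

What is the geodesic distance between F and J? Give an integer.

3

One shortest route is F – D – B – J, which uses 3 edges, and at distance 2 from F we only reach {B}, which does not include J. So d(F,J) = 3.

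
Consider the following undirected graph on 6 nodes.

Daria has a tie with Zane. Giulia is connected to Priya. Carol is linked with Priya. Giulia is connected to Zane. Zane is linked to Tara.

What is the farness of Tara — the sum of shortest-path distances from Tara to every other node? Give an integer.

12

Distances from Tara: Carol:4, Daria:2, Giulia:2, Priya:3, Zane:1.
Sum = 4 + 2 + 2 + 3 + 1 = 12.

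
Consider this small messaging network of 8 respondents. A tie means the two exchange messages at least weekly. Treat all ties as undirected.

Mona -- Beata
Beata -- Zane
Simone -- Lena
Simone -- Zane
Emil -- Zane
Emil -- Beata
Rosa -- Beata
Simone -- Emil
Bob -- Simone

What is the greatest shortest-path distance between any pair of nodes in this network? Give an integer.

Eccentricity of each node (its greatest distance to any other): Beata:3, Bob:4, Emil:2, Lena:4, Mona:4, Rosa:4, Simone:3, Zane:2.
The maximum eccentricity is 4, realized for instance by the pair Bob–Mona via Bob – Simone – Zane – Beata – Mona. So the diameter is 4.

4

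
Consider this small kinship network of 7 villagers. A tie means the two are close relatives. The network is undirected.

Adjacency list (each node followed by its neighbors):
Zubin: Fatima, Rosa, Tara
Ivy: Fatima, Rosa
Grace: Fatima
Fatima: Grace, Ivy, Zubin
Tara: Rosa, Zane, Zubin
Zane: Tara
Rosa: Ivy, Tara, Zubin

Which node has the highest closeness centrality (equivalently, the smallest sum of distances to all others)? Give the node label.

Farness (sum of distances to all others) for each node — Fatima:10, Grace:15, Ivy:11, Rosa:10, Tara:10, Zane:15, Zubin:9.
The smallest farness is 9, for Zubin, so Zubin has the highest closeness.

Zubin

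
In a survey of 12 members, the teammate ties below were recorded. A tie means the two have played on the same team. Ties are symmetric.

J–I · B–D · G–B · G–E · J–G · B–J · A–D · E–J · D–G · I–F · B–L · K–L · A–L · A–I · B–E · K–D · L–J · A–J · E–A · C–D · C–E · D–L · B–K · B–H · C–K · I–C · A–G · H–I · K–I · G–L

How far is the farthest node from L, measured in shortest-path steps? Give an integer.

Distances from L: A:1, B:1, C:2, D:1, E:2, F:3, G:1, H:2, I:2, J:1, K:1.
The largest is 3 (to F), so the eccentricity of L is 3.

3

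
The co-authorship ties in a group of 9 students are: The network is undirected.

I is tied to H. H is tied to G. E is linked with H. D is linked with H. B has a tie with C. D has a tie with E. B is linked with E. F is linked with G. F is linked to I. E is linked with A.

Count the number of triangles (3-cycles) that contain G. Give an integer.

G's neighbors are F and H, but none of them are tied to each other, so no triangle contains G.

0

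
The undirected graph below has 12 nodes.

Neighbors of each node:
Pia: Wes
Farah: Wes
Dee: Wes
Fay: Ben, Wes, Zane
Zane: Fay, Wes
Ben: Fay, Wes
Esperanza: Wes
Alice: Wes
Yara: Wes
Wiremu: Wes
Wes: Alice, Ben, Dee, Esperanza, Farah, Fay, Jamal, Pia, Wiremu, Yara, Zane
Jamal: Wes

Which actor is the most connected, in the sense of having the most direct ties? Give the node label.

Wes

Degrees — Alice:1, Ben:2, Dee:1, Esperanza:1, Farah:1, Fay:3, Jamal:1, Pia:1, Wes:11, Wiremu:1, Yara:1, Zane:2.
The maximum is 11, attained only by Wes.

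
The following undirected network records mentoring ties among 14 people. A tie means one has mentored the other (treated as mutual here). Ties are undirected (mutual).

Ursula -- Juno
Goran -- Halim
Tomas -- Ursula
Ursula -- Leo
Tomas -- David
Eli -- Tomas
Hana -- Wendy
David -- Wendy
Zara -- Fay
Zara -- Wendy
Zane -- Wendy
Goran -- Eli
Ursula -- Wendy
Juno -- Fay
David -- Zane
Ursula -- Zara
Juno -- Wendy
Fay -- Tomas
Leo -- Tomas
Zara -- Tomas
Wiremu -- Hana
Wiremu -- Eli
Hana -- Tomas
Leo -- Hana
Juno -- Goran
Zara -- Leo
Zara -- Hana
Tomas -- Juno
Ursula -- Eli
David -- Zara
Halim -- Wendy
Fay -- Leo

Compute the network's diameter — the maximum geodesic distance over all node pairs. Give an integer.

Eccentricity of each node (its greatest distance to any other): David:3, Eli:3, Fay:3, Goran:3, Halim:3, Hana:3, Juno:3, Leo:3, Tomas:3, Ursula:2, Wendy:2, Wiremu:3, Zane:3, Zara:3.
The maximum eccentricity is 3, realized for instance by the pair Tomas–Halim via Tomas – Eli – Goran – Halim. So the diameter is 3.

3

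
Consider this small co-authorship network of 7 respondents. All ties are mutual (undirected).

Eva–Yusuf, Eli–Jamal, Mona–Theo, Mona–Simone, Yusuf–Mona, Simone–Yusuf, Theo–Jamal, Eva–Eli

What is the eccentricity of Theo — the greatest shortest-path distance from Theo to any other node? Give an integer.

Distances from Theo: Eli:2, Eva:3, Jamal:1, Mona:1, Simone:2, Yusuf:2.
The largest is 3 (to Eva), so the eccentricity of Theo is 3.

3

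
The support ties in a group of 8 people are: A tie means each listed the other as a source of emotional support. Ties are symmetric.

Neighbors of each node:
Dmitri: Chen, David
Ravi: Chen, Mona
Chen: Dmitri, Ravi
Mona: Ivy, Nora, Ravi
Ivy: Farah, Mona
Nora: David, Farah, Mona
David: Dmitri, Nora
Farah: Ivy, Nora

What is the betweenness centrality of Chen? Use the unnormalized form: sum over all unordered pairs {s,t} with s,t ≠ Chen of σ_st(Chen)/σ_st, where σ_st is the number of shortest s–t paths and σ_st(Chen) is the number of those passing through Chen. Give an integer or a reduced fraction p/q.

7/3

Pairs whose geodesics pass through Chen — Dmitri–Ravi: 1; Dmitri–Mona: 1/2; Dmitri–Ivy: 1/3; Ravi–David: 1/2.
All other pairs contribute 0.
Summing the contributions gives betweenness(Chen) = 7/3.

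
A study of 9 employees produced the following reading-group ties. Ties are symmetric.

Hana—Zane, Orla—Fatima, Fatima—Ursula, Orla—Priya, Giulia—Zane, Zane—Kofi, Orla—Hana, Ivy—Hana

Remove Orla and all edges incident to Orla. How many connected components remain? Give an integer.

3

Without Orla, the remaining ties split the others into: {Giulia, Hana, Ivy, Kofi, Zane}; {Fatima, Ursula}; {Priya}.
That's 3 separate components.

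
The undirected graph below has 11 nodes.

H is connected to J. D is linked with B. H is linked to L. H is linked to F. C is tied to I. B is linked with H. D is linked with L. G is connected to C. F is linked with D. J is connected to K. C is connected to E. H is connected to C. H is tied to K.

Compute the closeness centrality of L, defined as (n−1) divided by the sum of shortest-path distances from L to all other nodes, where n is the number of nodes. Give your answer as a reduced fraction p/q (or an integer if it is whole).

10/21

Distances from L: B:2, C:2, D:1, E:3, F:2, G:3, H:1, I:3, J:2, K:2. Sum = 21.
n = 11, so closeness = 10/21.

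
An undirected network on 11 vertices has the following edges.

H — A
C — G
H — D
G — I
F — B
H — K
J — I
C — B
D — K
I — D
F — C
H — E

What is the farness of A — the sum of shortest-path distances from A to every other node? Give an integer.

Distances from A: B:6, C:5, D:2, E:2, F:6, G:4, H:1, I:3, J:4, K:2.
Sum = 6 + 5 + 2 + 2 + 6 + 4 + 1 + 3 + 4 + 2 = 35.

35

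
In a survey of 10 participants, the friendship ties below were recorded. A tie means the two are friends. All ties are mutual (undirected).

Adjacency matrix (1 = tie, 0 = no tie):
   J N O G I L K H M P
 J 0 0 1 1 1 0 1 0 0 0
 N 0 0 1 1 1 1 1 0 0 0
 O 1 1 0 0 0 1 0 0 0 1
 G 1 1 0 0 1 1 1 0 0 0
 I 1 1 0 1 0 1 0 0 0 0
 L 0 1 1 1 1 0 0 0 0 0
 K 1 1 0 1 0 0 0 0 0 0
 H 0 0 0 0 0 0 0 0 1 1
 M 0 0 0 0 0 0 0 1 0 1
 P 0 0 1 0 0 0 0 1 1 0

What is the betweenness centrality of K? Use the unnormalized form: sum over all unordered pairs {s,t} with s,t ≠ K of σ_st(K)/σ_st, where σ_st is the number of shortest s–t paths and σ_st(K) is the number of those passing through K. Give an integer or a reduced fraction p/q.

Pairs whose geodesics pass through K — J–N: 1/4.
All other pairs contribute 0.
Summing the contributions gives betweenness(K) = 1/4.

1/4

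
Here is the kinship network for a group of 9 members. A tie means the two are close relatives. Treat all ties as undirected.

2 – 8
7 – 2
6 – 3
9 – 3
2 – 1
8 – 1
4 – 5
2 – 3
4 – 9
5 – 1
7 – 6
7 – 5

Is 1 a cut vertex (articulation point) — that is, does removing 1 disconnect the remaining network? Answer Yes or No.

Even without 1, every remaining node can still reach every other (the residual graph is connected), so 1 is not a cut vertex.

No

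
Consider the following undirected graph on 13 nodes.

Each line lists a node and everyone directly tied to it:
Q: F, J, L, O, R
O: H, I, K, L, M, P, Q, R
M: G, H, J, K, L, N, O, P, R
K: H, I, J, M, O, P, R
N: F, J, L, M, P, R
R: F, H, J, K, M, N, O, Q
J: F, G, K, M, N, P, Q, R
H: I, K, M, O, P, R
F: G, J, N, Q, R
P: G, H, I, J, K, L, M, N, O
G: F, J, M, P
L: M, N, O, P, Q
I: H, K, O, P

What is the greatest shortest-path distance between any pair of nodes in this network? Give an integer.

Eccentricity of each node (its greatest distance to any other): F:3, G:2, H:2, I:3, J:2, K:2, L:2, M:2, N:2, O:2, P:2, Q:2, R:2.
The maximum eccentricity is 3, realized for instance by the pair I–F via I – P – N – F. So the diameter is 3.

3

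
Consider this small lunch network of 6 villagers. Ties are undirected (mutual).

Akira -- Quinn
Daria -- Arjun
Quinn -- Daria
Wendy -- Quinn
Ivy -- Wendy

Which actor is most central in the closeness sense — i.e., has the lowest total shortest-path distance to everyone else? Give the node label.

Farness (sum of distances to all others) for each node — Akira:11, Arjun:13, Daria:9, Ivy:13, Quinn:7, Wendy:9.
The smallest farness is 7, for Quinn, so Quinn has the highest closeness.

Quinn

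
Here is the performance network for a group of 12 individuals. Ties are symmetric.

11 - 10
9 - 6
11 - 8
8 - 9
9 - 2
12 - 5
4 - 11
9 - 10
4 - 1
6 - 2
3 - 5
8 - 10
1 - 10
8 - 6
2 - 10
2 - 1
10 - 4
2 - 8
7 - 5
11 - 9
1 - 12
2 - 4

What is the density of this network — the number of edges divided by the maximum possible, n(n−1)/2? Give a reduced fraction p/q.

There are 22 edges and 12 nodes, so the maximum possible is C(12,2) = 66.
Density = 22/66 = 1/3.

1/3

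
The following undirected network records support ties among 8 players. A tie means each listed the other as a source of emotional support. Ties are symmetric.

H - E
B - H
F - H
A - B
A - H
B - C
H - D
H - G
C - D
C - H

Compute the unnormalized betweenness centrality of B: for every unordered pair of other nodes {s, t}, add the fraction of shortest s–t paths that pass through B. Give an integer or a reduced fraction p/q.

Pairs whose geodesics pass through B — C–A: 1/2.
All other pairs contribute 0.
Summing the contributions gives betweenness(B) = 1/2.

1/2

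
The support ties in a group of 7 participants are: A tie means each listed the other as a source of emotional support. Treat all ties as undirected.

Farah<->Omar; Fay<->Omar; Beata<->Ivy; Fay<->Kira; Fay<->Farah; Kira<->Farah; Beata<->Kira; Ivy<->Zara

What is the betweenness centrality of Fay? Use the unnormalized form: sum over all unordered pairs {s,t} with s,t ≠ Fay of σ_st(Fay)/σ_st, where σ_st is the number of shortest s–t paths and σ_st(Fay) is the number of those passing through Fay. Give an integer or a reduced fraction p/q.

Pairs whose geodesics pass through Fay — Beata–Omar: 1/2; Zara–Omar: 1/2; Ivy–Omar: 1/2; Kira–Omar: 1/2.
All other pairs contribute 0.
Summing the contributions gives betweenness(Fay) = 2.

2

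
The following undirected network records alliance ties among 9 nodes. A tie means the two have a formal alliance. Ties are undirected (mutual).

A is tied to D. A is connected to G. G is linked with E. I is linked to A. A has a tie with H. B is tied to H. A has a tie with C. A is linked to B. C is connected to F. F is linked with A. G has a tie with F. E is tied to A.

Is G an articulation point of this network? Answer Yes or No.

No

Even without G, every remaining node can still reach every other (the residual graph is connected), so G is not a cut vertex.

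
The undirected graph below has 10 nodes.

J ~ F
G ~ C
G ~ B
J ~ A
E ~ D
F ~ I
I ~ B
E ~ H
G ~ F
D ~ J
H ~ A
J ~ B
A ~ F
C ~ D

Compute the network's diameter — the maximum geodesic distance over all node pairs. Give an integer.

4

Eccentricity of each node (its greatest distance to any other): A:3, B:3, C:3, D:3, E:4, F:3, G:3, H:3, I:4, J:2.
The maximum eccentricity is 4, realized for instance by the pair I–E via I – B – J – D – E. So the diameter is 4.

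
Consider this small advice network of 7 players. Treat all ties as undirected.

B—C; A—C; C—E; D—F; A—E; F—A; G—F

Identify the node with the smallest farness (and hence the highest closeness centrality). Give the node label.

A

Farness (sum of distances to all others) for each node — A:9, B:16, C:11, D:15, E:12, F:10, G:15.
The smallest farness is 9, for A, so A has the highest closeness.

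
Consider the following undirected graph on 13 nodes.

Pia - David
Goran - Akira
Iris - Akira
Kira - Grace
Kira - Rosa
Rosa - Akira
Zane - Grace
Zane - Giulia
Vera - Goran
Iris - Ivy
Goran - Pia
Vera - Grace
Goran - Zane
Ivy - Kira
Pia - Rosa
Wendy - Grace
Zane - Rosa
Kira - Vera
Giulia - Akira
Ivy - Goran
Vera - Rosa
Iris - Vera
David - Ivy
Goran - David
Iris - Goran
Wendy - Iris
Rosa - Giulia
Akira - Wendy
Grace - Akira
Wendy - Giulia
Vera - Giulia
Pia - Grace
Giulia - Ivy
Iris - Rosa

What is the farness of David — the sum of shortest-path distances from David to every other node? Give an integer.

Distances from David: Akira:2, Giulia:2, Goran:1, Grace:2, Iris:2, Ivy:1, Kira:2, Pia:1, Rosa:2, Vera:2, Wendy:3, Zane:2.
Sum = 2 + 2 + 1 + 2 + 2 + 1 + 2 + 1 + 2 + 2 + 3 + 2 = 22.

22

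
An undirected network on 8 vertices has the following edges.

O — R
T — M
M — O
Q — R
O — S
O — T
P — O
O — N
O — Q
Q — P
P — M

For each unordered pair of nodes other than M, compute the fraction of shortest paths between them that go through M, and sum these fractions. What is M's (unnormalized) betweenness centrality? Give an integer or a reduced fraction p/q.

1/2

Pairs whose geodesics pass through M — T–P: 1/2.
All other pairs contribute 0.
Summing the contributions gives betweenness(M) = 1/2.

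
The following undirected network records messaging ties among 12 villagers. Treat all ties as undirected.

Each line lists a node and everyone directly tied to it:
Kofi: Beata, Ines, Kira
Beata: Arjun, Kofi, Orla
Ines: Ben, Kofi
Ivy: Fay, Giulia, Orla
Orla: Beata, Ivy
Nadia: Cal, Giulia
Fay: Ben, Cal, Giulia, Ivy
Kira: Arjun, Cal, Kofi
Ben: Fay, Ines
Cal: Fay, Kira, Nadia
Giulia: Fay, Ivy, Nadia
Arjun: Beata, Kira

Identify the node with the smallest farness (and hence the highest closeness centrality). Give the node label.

Fay

Farness (sum of distances to all others) for each node — Arjun:28, Beata:25, Ben:26, Cal:22, Fay:21, Giulia:26, Ines:27, Ivy:23, Kira:23, Kofi:24, Nadia:28, Orla:25.
The smallest farness is 21, for Fay, so Fay has the highest closeness.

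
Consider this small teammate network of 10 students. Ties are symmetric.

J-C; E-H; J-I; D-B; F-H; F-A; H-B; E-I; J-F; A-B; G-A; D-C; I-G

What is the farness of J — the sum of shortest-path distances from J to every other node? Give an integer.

16

Distances from J: A:2, B:3, C:1, D:2, E:2, F:1, G:2, H:2, I:1.
Sum = 2 + 3 + 1 + 2 + 2 + 1 + 2 + 2 + 1 = 16.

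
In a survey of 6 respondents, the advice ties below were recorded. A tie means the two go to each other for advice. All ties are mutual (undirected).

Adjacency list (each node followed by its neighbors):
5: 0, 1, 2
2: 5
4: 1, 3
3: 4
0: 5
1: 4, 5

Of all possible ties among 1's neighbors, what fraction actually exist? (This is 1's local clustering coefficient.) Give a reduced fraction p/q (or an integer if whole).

0

1's neighbors: 4 and 5 (k = 2).
Possible neighbor pairs: C(2,2) = 1. Edges among them: none → e = 0.
Clustering(1) = 0/1.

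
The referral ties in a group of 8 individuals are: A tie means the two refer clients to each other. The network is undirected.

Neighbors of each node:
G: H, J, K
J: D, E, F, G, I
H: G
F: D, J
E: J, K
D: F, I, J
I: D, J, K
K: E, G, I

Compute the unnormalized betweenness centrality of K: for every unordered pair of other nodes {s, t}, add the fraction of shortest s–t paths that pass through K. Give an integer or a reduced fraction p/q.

Pairs whose geodesics pass through K — E–H: 1/2; E–G: 1/2; E–I: 1/2; H–I: 1/2; G–I: 1/2.
All other pairs contribute 0.
Summing the contributions gives betweenness(K) = 5/2.

5/2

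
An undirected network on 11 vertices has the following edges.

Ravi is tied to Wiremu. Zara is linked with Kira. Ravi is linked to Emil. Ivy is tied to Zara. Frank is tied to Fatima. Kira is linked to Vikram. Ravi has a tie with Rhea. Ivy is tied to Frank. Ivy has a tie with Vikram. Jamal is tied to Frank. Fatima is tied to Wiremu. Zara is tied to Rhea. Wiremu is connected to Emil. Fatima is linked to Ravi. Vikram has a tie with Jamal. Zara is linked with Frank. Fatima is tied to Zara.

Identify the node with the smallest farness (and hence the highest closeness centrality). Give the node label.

Farness (sum of distances to all others) for each node — Emil:29, Fatima:17, Frank:17, Ivy:21, Jamal:23, Kira:22, Ravi:21, Rhea:20, Vikram:26, Wiremu:22, Zara:16.
The smallest farness is 16, for Zara, so Zara has the highest closeness.

Zara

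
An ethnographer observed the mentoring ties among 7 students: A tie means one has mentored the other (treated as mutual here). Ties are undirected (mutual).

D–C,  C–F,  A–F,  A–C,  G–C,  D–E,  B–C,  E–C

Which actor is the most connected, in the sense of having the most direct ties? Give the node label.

C

Degrees — A:2, B:1, C:6, D:2, E:2, F:2, G:1.
The maximum is 6, attained only by C.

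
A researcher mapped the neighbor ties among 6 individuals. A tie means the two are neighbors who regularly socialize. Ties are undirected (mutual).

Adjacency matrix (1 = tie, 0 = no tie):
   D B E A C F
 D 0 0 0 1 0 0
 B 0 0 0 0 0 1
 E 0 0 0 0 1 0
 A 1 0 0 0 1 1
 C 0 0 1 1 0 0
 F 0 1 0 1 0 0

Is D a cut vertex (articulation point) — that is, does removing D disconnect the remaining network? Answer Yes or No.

No

Even without D, every remaining node can still reach every other (the residual graph is connected), so D is not a cut vertex.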